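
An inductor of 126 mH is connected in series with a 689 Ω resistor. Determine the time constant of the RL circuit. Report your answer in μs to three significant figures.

τ = L/R = (0.126 H)/(689 Ω) = 1.829×10^-4 s.

τ ≈ 183 μs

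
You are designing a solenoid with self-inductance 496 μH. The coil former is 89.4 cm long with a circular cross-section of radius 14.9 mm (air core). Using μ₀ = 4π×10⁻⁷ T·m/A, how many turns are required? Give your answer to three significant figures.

N ≈ 711 turns

A = πr² = π(1.490×10^-2 m)² = 6.9746×10^-4 m².
From L = μ₀N²A/ℓ, N = √(Lℓ / (μ₀A)).
N = √[(4.960×10^-4)(0.894) / ((4π×10⁻⁷)×6.9746×10^-4)] = √(5.059×10^5) ≈ 711.3.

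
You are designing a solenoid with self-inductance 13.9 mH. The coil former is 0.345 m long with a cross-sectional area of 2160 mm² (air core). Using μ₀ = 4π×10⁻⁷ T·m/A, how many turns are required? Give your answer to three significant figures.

A = 2160 mm² = 2.160×10^-3 m².
From L = μ₀N²A/ℓ, N = √(Lℓ / (μ₀A)).
N = √[(1.390×10^-2)(0.345) / ((4π×10⁻⁷)×2.160×10^-3)] = √(1.767×10^6) ≈ 1329.2.

N ≈ 1330 turns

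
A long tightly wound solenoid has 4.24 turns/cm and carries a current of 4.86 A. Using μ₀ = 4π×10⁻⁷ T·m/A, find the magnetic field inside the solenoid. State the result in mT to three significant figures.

Inside a long solenoid, B = μ₀nI.
B = (4π×10⁻⁷)(424 m⁻¹)(4.86 A) = 2.589×10^-3 T.

B ≈ 2.59 mT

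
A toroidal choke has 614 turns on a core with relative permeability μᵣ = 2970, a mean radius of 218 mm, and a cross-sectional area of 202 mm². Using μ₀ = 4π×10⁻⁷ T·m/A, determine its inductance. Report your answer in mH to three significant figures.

L ≈ 207 mH

For a thin toroid, L = μ₀μᵣN²A/(2πR).
L = (4π×10⁻⁷)(2970)(614)²(2.020×10^-4) / (2π×0.218 m) = 0.20749998 H.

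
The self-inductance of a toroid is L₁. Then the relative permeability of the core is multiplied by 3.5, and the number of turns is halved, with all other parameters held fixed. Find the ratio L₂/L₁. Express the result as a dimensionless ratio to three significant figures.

L₂/L₁ = 0.875

For a toroid, L ∝ μᵣN²A/R.
L₂/L₁ = (3.5) × (0.5)^2 = 0.875.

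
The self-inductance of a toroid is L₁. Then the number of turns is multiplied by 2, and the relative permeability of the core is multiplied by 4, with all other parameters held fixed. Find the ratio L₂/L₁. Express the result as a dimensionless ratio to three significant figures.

For a toroid, L ∝ μᵣN²A/R.
L₂/L₁ = (2)^2 × (4) = 16.0.

L₂/L₁ = 16.0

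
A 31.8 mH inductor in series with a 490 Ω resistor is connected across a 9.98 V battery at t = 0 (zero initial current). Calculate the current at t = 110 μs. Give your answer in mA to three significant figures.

I ≈ 16.6 mA

τ = L/R = 3.180×10^-2/490 = 6.490×10^-5 s; final current I_∞ = ε/R = 9.98/490 = 2.037×10^-2 A.
I(t) = I_∞(1 − e^(−t/τ)) with t/τ = 1.695.
I = (2.037×10^-2)(1 − e^(−1.695)) = 1.663×10^-2 A.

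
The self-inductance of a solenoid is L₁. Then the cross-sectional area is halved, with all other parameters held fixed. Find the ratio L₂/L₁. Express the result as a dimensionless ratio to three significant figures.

For a solenoid, L ∝ μᵣN²A/ℓ.
L₂/L₁ = (0.5) = 0.500.

L₂/L₁ = 0.500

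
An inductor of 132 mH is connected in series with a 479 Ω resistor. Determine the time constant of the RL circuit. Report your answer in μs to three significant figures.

τ = L/R = (0.132 H)/(479 Ω) = 2.756×10^-4 s.

τ ≈ 276 μs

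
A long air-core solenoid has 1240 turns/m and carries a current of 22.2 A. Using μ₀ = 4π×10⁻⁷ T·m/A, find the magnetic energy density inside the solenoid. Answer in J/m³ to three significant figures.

B = μ₀nI = (4π×10⁻⁷)(1.240×10^3)(22.2) = 3.459×10^-2 T.
u = B²/(2μ₀) = (3.459×10^-2)²/(2×4π×10⁻⁷) = 476.1 J/m³.

u ≈ 476 J/m³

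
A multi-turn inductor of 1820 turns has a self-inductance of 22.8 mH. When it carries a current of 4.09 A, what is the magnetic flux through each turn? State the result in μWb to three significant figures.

Φ_B ≈ 51.2 μWb

From L = NΦ_B/I, the flux per turn is Φ_B = LI/N.
Φ_B = (2.280×10^-2 H)(4.09 A)/1820 = 5.124×10^-5 Wb.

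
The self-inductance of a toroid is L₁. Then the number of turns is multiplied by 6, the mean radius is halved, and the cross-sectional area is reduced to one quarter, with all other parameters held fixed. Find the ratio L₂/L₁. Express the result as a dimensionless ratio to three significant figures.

For a toroid, L ∝ μᵣN²A/R.
L₂/L₁ = (6)^2 × (0.5)^-1 × (0.25) = 18.0.

L₂/L₁ = 18.0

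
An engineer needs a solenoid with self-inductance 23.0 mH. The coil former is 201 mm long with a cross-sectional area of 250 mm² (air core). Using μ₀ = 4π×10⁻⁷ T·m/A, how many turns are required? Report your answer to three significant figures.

A = 250 mm² = 2.500×10^-4 m².
From L = μ₀N²A/ℓ, N = √(Lℓ / (μ₀A)).
N = √[(2.300×10^-2)(0.201) / ((4π×10⁻⁷)×2.500×10^-4)] = √(1.472×10^7) ≈ 3836.1.

N ≈ 3840 turns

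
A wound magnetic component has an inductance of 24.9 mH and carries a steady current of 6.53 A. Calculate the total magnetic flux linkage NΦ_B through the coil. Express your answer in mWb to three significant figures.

NΦ_B ≈ 163 mWb

From L = NΦ_B/I, the flux linkage is NΦ_B = LI.
NΦ_B = (2.490×10^-2 H)(6.53 A) = 0.1626 Wb.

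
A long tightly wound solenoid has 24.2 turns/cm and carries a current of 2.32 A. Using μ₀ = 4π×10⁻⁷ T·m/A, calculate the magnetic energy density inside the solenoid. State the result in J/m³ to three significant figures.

B = μ₀nI = (4π×10⁻⁷)(2.420×10^3)(2.32) = 7.055×10^-3 T.
u = B²/(2μ₀) = (7.055×10^-3)²/(2×4π×10⁻⁷) = 19.81 J/m³.

u ≈ 19.8 J/m³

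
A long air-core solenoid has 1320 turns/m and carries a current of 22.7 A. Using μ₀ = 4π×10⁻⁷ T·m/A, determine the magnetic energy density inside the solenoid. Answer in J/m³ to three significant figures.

u ≈ 564 J/m³

B = μ₀nI = (4π×10⁻⁷)(1.320×10^3)(22.7) = 3.765×10^-2 T.
u = B²/(2μ₀) = (3.765×10^-2)²/(2×4π×10⁻⁷) = 564.1 J/m³.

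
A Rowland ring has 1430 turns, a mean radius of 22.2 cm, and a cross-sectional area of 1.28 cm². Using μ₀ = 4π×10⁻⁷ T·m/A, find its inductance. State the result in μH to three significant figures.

L ≈ 236 μH

For a thin toroid, L = μ₀N²A/(2πR).
L = (4π×10⁻⁷)(1430)²(1.280×10^-4) / (2π×0.222 m) = 2.358×10^-4 H.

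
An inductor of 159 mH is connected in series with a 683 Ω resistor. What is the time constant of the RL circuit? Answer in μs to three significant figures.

τ ≈ 233 μs

τ = L/R = (0.159 H)/(683 Ω) = 2.328×10^-4 s.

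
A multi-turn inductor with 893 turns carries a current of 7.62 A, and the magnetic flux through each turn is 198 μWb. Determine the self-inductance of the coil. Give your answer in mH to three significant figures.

L ≈ 23.2 mH

Self-inductance is defined by L = NΦ_B/I (flux linkage over current).
L = (893)(1.980×10^-4 Wb)/(7.62 A) = 2.320×10^-2 H.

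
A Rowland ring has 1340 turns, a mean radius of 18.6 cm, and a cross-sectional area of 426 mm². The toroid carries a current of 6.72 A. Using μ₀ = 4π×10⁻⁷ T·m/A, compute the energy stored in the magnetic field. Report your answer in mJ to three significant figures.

L = μ₀N²A/(2πR) = (4π×10⁻⁷)(1340)²(4.260×10^-4)/(2π×0.186) = 8.225×10^-4 H.
U = ½LI² = ½(8.225×10^-4)(6.72)² = 1.857×10^-2 J.

U ≈ 18.6 mJ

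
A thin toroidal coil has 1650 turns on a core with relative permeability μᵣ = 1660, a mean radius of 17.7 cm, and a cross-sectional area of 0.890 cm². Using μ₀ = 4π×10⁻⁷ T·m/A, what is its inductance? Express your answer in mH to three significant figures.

L ≈ 454 mH

For a thin toroid, L = μ₀μᵣN²A/(2πR).
L = (4π×10⁻⁷)(1660)(1650)²(8.900×10^-5) / (2π×0.177 m) = 0.45449 H.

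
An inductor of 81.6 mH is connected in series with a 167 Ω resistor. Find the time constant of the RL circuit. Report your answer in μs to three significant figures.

τ ≈ 489 μs

τ = L/R = (8.160×10^-2 H)/(167 Ω) = 4.886×10^-4 s.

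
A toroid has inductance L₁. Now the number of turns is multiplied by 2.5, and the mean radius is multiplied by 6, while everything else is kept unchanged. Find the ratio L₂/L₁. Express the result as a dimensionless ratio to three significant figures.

For a toroid, L ∝ μᵣN²A/R.
L₂/L₁ = (2.5)^2 × (6)^-1 = 1.04.

L₂/L₁ = 1.04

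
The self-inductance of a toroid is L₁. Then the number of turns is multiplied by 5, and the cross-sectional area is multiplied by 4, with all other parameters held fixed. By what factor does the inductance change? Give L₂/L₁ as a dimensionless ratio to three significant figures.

For a toroid, L ∝ μᵣN²A/R.
L₂/L₁ = (5)^2 × (4) = 100.

L₂/L₁ = 100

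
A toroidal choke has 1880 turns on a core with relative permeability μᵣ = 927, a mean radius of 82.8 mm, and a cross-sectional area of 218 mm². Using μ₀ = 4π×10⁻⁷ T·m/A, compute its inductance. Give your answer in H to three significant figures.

For a thin toroid, L = μ₀μᵣN²A/(2πR).
L = (4π×10⁻⁷)(927)(1880)²(2.180×10^-4) / (2π×8.280×10^-2 m) = 1.725 H.

L ≈ 1.73 H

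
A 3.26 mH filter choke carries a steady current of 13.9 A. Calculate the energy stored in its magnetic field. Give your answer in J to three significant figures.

Stored magnetic energy: U = ½LI².
U = ½(3.260×10^-3 H)(13.9 A)² = 0.3149 J.

U ≈ 0.315 J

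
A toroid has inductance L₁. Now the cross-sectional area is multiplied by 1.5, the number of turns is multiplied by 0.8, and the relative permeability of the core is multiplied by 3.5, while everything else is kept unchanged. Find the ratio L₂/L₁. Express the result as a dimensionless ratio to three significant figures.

L₂/L₁ = 3.36

For a toroid, L ∝ μᵣN²A/R.
L₂/L₁ = (1.5) × (0.8)^2 × (3.5) = 3.36.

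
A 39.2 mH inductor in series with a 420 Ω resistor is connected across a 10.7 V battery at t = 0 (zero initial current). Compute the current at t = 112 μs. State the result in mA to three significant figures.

τ = L/R = 3.920×10^-2/420 = 9.333×10^-5 s; final current I_∞ = ε/R = 10.7/420 = 2.548×10^-2 A.
I(t) = I_∞(1 − e^(−t/τ)) with t/τ = 1.200.
I = (2.548×10^-2)(1 − e^(−1.200)) = 1.780×10^-2 A.

I ≈ 17.8 mA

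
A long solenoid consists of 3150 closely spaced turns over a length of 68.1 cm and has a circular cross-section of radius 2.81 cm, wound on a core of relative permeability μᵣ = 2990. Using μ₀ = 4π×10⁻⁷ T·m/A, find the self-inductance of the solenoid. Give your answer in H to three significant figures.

A = πr² = π(2.810×10^-2 m)² = 2.481×10^-3 m².
For a long solenoid, L = μ₀μᵣN²A/ℓ.
L = (4π×10⁻⁷)(2990)(3150)²(2.481×10^-3)/(0.681 m) = 135.8 H.

L ≈ 136 H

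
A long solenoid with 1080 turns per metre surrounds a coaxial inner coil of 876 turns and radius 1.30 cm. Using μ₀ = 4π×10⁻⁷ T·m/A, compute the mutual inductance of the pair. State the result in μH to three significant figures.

M ≈ 631 μH

The outer solenoid produces a uniform field B₁ = μ₀n₁I₁ across the inner coil,
so the flux linkage is N₂Φ = N₂B₁A₂ = μ₀n₁N₂A₂·I₁, giving M = μ₀n₁N₂A₂.
A₂ = πr² = π(1.300×10^-2 m)² = 5.309×10^-4 m².
M = (4π×10⁻⁷)(1080)(876)(5.309×10^-4) = 6.312×10^-4 H.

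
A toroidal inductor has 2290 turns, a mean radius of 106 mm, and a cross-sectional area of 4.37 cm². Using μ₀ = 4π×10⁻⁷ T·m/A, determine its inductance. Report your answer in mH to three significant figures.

For a thin toroid, L = μ₀N²A/(2πR).
L = (4π×10⁻⁷)(2290)²(4.370×10^-4) / (2π×0.106 m) = 4.324×10^-3 H.

L ≈ 4.32 mH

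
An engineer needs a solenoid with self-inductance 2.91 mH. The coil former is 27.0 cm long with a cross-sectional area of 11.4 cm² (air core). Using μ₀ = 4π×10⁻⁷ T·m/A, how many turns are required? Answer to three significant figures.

A = 11.4 cm² = 1.140×10^-3 m².
From L = μ₀N²A/ℓ, N = √(Lℓ / (μ₀A)).
N = √[(2.910×10^-3)(0.27) / ((4π×10⁻⁷)×1.140×10^-3)] = √(5.4846×10^5) ≈ 740.6.

N ≈ 741 turns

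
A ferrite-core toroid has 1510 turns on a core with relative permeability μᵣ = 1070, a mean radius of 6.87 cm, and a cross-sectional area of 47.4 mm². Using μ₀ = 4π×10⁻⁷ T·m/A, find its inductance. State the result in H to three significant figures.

For a thin toroid, L = μ₀μᵣN²A/(2πR).
L = (4π×10⁻⁷)(1070)(1510)²(4.740×10^-5) / (2π×6.870×10^-2 m) = 0.3367 H.

L ≈ 0.337 H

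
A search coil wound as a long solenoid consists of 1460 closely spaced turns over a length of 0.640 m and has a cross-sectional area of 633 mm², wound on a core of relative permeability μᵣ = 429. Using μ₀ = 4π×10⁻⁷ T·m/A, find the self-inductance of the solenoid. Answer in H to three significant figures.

A = 633 mm² = 6.330×10^-4 m².
For a long solenoid, L = μ₀μᵣN²A/ℓ.
L = (4π×10⁻⁷)(429)(1460)²(6.330×10^-4)/(0.64 m) = 1.137 H.

L ≈ 1.14 H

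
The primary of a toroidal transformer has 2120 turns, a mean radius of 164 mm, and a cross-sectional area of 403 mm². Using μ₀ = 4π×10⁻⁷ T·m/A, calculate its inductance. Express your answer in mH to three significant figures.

L ≈ 2.21 mH

For a thin toroid, L = μ₀N²A/(2πR).
L = (4π×10⁻⁷)(2120)²(4.030×10^-4) / (2π×0.164 m) = 2.209×10^-3 H.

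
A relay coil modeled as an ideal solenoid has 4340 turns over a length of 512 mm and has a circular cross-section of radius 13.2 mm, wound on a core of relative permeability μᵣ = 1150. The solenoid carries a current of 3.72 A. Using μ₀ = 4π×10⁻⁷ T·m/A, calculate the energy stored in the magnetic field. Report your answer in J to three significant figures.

A = πr² = π(1.320×10^-2 m)² = 5.474×10^-4 m².
L = μ₀μᵣN²A/ℓ = (4π×10⁻⁷)(1150)(4340)²(5.474×10^-4)/(0.512) = 29.1 H.
U = ½LI² = ½(29.1)(3.72)² = 201.4 J.

U ≈ 201 J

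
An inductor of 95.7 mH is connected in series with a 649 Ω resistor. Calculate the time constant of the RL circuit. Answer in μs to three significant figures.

τ = L/R = (9.570×10^-2 H)/(649 Ω) = 1.4746×10^-4 s.

τ ≈ 147 μs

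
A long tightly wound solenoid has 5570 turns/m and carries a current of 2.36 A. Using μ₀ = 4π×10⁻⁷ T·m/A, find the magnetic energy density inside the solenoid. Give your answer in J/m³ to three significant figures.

u ≈ 109 J/m³

B = μ₀nI = (4π×10⁻⁷)(5.570×10^3)(2.36) = 1.652×10^-2 T.
u = B²/(2μ₀) = (1.652×10^-2)²/(2×4π×10⁻⁷) = 108.6 J/m³.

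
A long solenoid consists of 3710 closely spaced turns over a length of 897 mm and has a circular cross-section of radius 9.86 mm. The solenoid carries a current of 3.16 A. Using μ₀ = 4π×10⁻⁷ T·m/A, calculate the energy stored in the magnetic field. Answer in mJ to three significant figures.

U ≈ 29.4 mJ

A = πr² = π(9.860×10^-3 m)² = 3.054×10^-4 m².
L = μ₀N²A/ℓ = (4π×10⁻⁷)(3710)²(3.054×10^-4)/(0.897) = 5.889×10^-3 H.
U = ½LI² = ½(5.889×10^-3)(3.16)² = 2.940×10^-2 J.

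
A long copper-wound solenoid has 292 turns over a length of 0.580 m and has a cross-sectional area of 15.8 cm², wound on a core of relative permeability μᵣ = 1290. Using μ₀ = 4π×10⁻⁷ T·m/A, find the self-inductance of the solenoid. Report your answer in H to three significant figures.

L ≈ 0.377 H

A = 15.8 cm² = 1.580×10^-3 m².
For a long solenoid, L = μ₀μᵣN²A/ℓ.
L = (4π×10⁻⁷)(1290)(292)²(1.580×10^-3)/(0.58 m) = 0.3765 H.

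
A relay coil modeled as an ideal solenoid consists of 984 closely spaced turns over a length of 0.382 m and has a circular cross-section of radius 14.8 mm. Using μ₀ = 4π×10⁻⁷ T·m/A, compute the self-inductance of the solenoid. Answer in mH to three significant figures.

L ≈ 2.19 mH

A = πr² = π(1.480×10^-2 m)² = 6.881×10^-4 m².
For a long solenoid, L = μ₀N²A/ℓ.
L = (4π×10⁻⁷)(984)²(6.881×10^-4)/(0.382 m) = 2.192×10^-3 H.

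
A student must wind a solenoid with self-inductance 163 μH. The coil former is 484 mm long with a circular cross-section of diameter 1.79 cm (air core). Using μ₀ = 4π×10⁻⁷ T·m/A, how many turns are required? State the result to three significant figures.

N ≈ 499 turns

A = π(d/2)² = π(8.950×10^-3 m)² = 2.516×10^-4 m².
From L = μ₀N²A/ℓ, N = √(Lℓ / (μ₀A)).
N = √[(1.630×10^-4)(0.484) / ((4π×10⁻⁷)×2.516×10^-4)] = √(2.4948×10^5) ≈ 499.47.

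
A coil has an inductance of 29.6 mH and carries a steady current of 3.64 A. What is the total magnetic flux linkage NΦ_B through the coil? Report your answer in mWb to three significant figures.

From L = NΦ_B/I, the flux linkage is NΦ_B = LI.
NΦ_B = (2.960×10^-2 H)(3.64 A) = 0.1077 Wb.

NΦ_B ≈ 108 mWb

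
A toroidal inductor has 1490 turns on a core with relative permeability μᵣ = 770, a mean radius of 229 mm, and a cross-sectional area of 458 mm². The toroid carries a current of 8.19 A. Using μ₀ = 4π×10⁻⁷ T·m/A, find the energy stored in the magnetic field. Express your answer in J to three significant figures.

L = μ₀μᵣN²A/(2πR) = (4π×10⁻⁷)(770)(1490)²(4.580×10^-4)/(2π×0.229) = 0.6838 H.
U = ½LI² = ½(0.6838)(8.19)² = 22.93 J.

U ≈ 22.9 J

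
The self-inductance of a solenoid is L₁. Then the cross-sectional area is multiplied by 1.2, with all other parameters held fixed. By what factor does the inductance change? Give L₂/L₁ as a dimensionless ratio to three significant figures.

L₂/L₁ = 1.20

For a solenoid, L ∝ μᵣN²A/ℓ.
L₂/L₁ = (1.2) = 1.20.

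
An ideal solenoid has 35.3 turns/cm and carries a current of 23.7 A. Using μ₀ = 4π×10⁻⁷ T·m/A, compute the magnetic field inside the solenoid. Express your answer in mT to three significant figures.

Inside a long solenoid, B = μ₀nI.
B = (4π×10⁻⁷)(3.530×10^3 m⁻¹)(23.7 A) = 0.1051 T.

B ≈ 105 mT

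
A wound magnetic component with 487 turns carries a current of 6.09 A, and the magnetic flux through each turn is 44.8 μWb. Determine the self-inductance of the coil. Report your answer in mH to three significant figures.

Self-inductance is defined by L = NΦ_B/I (flux linkage over current).
L = (487)(4.480×10^-5 Wb)/(6.09 A) = 3.583×10^-3 H.

L ≈ 3.58 mH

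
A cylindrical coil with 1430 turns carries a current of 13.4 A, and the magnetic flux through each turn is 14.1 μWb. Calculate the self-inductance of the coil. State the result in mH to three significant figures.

L ≈ 1.50 mH

Self-inductance is defined by L = NΦ_B/I (flux linkage over current).
L = (1430)(1.410×10^-5 Wb)/(13.4 A) = 1.5047×10^-3 H.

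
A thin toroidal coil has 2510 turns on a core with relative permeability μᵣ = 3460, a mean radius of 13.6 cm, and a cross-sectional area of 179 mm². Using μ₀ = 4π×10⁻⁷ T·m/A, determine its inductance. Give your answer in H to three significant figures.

L ≈ 5.74 H

For a thin toroid, L = μ₀μᵣN²A/(2πR).
L = (4π×10⁻⁷)(3460)(2510)²(1.790×10^-4) / (2π×0.136 m) = 5.738 H.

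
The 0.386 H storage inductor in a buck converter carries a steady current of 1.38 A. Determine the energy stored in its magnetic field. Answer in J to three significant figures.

U ≈ 0.368 J

Stored magnetic energy: U = ½LI².
U = ½(0.386 H)(1.38 A)² = 0.3675 J.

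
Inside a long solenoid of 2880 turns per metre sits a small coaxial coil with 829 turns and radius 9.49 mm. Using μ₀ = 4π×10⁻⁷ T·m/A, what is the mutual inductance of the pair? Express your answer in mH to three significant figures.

M ≈ 0.849 mH

The outer solenoid produces a uniform field B₁ = μ₀n₁I₁ across the inner coil,
so the flux linkage is N₂Φ = N₂B₁A₂ = μ₀n₁N₂A₂·I₁, giving M = μ₀n₁N₂A₂.
A₂ = πr² = π(9.490×10^-3 m)² = 2.829×10^-4 m².
M = (4π×10⁻⁷)(2880)(829)(2.829×10^-4) = 8.489×10^-4 H.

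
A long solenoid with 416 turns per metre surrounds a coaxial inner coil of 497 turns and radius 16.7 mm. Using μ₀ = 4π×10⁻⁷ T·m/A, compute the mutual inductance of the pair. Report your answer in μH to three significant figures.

M ≈ 228 μH

The outer solenoid produces a uniform field B₁ = μ₀n₁I₁ across the inner coil,
so the flux linkage is N₂Φ = N₂B₁A₂ = μ₀n₁N₂A₂·I₁, giving M = μ₀n₁N₂A₂.
A₂ = πr² = π(1.670×10^-2 m)² = 8.762×10^-4 m².
M = (4π×10⁻⁷)(416)(497)(8.762×10^-4) = 2.276×10^-4 H.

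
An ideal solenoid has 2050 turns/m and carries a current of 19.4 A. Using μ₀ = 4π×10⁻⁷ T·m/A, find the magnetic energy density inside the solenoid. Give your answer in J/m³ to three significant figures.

B = μ₀nI = (4π×10⁻⁷)(2.050×10^3)(19.4) = 4.998×10^-2 T.
u = B²/(2μ₀) = (4.998×10^-2)²/(2×4π×10⁻⁷) = 993.8 J/m³.

u ≈ 994 J/m³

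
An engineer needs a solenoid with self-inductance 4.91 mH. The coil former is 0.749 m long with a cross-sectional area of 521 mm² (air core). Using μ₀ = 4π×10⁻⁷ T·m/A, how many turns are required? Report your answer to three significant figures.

N ≈ 2370 turns

A = 521 mm² = 5.210×10^-4 m².
From L = μ₀N²A/ℓ, N = √(Lℓ / (μ₀A)).
N = √[(4.910×10^-3)(0.749) / ((4π×10⁻⁷)×5.210×10^-4)] = √(5.617×10^6) ≈ 2370.1.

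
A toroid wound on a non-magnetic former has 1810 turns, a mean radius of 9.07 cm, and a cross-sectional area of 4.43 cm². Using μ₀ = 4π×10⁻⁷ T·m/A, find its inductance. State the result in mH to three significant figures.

For a thin toroid, L = μ₀N²A/(2πR).
L = (4π×10⁻⁷)(1810)²(4.430×10^-4) / (2π×9.070×10^-2 m) = 3.200×10^-3 H.

L ≈ 3.20 mH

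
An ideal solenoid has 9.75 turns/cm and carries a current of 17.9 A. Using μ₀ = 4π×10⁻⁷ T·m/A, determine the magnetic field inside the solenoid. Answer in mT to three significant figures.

Inside a long solenoid, B = μ₀nI.
B = (4π×10⁻⁷)(975 m⁻¹)(17.9 A) = 2.193×10^-2 T.

B ≈ 21.9 mT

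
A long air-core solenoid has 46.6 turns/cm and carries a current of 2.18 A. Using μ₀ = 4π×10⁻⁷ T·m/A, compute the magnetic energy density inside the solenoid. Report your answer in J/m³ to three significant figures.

u ≈ 64.8 J/m³

B = μ₀nI = (4π×10⁻⁷)(4.660×10^3)(2.18) = 1.277×10^-2 T.
u = B²/(2μ₀) = (1.277×10^-2)²/(2×4π×10⁻⁷) = 64.84 J/m³.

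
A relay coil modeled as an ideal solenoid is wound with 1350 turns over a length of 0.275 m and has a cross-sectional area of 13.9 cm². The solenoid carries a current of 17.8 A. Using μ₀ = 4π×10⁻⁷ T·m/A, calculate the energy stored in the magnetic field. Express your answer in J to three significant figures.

U ≈ 1.83 J

A = 13.9 cm² = 1.390×10^-3 m².
L = μ₀N²A/ℓ = (4π×10⁻⁷)(1350)²(1.390×10^-3)/(0.275) = 1.158×10^-2 H.
U = ½LI² = ½(1.158×10^-2)(17.8)² = 1.834 J.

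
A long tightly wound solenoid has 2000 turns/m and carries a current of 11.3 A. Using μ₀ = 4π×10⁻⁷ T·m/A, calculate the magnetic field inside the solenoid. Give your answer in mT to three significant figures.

B ≈ 28.4 mT

Inside a long solenoid, B = μ₀nI.
B = (4π×10⁻⁷)(2.000×10^3 m⁻¹)(11.3 A) = 2.840×10^-2 T.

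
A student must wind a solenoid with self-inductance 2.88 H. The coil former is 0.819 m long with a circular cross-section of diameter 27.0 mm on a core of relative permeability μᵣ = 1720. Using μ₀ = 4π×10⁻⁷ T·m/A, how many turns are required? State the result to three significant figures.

N ≈ 1380 turns

A = π(d/2)² = π(1.350×10^-2 m)² = 5.726×10^-4 m².
From L = μ₀μᵣN²A/ℓ, N = √(Lℓ / (μ₀μᵣA)).
N = √[(2.88)(0.819) / ((4π×10⁻⁷)(1720)×5.726×10^-4)] = √(1.906×10^6) ≈ 1380.6.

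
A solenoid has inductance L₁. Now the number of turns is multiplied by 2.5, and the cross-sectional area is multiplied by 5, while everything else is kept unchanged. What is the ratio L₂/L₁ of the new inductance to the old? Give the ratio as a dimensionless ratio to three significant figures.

L₂/L₁ = 31.3

For a solenoid, L ∝ μᵣN²A/ℓ.
L₂/L₁ = (2.5)^2 × (5) = 31.3.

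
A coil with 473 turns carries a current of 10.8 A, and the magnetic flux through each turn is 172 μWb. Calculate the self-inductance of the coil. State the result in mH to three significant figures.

Self-inductance is defined by L = NΦ_B/I (flux linkage over current).
L = (473)(1.720×10^-4 Wb)/(10.8 A) = 7.533×10^-3 H.

L ≈ 7.53 mH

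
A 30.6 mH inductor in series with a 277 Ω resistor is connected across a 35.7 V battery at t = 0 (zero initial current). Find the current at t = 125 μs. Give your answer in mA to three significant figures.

τ = L/R = 3.060×10^-2/277 = 1.1047×10^-4 s; final current I_∞ = ε/R = 35.7/277 = 0.1289 A.
I(t) = I_∞(1 − e^(−t/τ)) with t/τ = 1.132.
I = (0.1289)(1 − e^(−1.132)) = 8.731×10^-2 A.

I ≈ 87.3 mA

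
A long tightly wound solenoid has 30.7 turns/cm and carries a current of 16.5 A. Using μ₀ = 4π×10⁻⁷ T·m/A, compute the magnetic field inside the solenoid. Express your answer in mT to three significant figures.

Inside a long solenoid, B = μ₀nI.
B = (4π×10⁻⁷)(3.070×10^3 m⁻¹)(16.5 A) = 6.365×10^-2 T.

B ≈ 63.7 mT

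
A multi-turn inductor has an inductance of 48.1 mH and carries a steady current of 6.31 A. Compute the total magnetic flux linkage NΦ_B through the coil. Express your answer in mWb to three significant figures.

NΦ_B ≈ 304 mWb

From L = NΦ_B/I, the flux linkage is NΦ_B = LI.
NΦ_B = (4.810×10^-2 H)(6.31 A) = 0.3035 Wb.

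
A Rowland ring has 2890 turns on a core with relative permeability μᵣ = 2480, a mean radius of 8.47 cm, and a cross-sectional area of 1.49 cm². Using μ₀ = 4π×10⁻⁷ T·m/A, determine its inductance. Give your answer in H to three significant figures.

For a thin toroid, L = μ₀μᵣN²A/(2πR).
L = (4π×10⁻⁷)(2480)(2890)²(1.490×10^-4) / (2π×8.470×10^-2 m) = 7.288 H.

L ≈ 7.29 H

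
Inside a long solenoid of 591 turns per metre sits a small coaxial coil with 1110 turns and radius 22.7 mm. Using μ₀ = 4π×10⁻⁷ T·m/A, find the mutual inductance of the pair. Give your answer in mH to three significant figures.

The outer solenoid produces a uniform field B₁ = μ₀n₁I₁ across the inner coil,
so the flux linkage is N₂Φ = N₂B₁A₂ = μ₀n₁N₂A₂·I₁, giving M = μ₀n₁N₂A₂.
A₂ = πr² = π(2.270×10^-2 m)² = 1.619×10^-3 m².
M = (4π×10⁻⁷)(591)(1110)(1.619×10^-3) = 1.3345×10^-3 H.

M ≈ 1.33 mH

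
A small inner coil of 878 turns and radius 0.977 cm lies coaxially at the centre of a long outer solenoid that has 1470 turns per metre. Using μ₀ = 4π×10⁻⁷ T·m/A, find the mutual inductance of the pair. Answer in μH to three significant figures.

M ≈ 486 μH

The outer solenoid produces a uniform field B₁ = μ₀n₁I₁ across the inner coil,
so the flux linkage is N₂Φ = N₂B₁A₂ = μ₀n₁N₂A₂·I₁, giving M = μ₀n₁N₂A₂.
A₂ = πr² = π(9.770×10^-3 m)² = 2.999×10^-4 m².
M = (4π×10⁻⁷)(1470)(878)(2.999×10^-4) = 4.864×10^-4 H.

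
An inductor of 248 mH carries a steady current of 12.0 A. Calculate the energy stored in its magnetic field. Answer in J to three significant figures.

U ≈ 17.9 J

Stored magnetic energy: U = ½LI².
U = ½(0.248 H)(12.0 A)² = 17.86 J.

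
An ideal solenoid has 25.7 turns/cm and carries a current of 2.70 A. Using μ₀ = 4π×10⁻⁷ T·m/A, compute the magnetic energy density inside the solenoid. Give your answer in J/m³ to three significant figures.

u ≈ 30.3 J/m³

B = μ₀nI = (4π×10⁻⁷)(2.570×10^3)(2.70) = 8.720×10^-3 T.
u = B²/(2μ₀) = (8.720×10^-3)²/(2×4π×10⁻⁷) = 30.25 J/m³.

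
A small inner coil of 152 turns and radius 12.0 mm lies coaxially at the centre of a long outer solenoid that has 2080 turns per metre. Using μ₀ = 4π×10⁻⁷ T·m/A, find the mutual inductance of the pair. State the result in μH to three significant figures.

M ≈ 180 μH

The outer solenoid produces a uniform field B₁ = μ₀n₁I₁ across the inner coil,
so the flux linkage is N₂Φ = N₂B₁A₂ = μ₀n₁N₂A₂·I₁, giving M = μ₀n₁N₂A₂.
A₂ = πr² = π(1.200×10^-2 m)² = 4.524×10^-4 m².
M = (4π×10⁻⁷)(2080)(152)(4.524×10^-4) = 1.797×10^-4 H.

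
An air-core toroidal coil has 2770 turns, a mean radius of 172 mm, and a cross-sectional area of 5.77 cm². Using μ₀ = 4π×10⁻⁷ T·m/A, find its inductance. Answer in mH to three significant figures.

L ≈ 5.15 mH

For a thin toroid, L = μ₀N²A/(2πR).
L = (4π×10⁻⁷)(2770)²(5.770×10^-4) / (2π×0.172 m) = 5.148×10^-3 H.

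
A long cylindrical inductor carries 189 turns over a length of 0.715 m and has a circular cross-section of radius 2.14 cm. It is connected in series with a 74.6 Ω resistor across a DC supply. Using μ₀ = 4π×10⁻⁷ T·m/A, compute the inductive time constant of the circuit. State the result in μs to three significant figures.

A = πr² = π(2.140×10^-2 m)² = 1.439×10^-3 m².
L = μ₀N²A/ℓ = (4π×10⁻⁷)(189)²(1.439×10^-3)/(0.715) = 9.032×10^-5 H.
τ = L/R = (9.032×10^-5)/(74.6) = 1.211×10^-6 s.

τ ≈ 1.21 μs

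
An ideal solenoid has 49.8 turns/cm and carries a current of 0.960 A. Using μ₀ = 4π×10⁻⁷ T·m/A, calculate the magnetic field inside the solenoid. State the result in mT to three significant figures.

B ≈ 6.01 mT

Inside a long solenoid, B = μ₀nI.
B = (4π×10⁻⁷)(4.980×10^3 m⁻¹)(0.960 A) = 6.008×10^-3 T.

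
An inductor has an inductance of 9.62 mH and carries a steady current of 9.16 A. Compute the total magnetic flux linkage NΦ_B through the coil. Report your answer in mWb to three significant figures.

From L = NΦ_B/I, the flux linkage is NΦ_B = LI.
NΦ_B = (9.620×10^-3 H)(9.16 A) = 8.812×10^-2 Wb.

NΦ_B ≈ 88.1 mWb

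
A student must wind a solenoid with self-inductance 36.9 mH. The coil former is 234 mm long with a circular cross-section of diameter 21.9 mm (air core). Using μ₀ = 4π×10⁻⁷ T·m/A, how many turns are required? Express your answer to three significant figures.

N ≈ 4270 turns

A = π(d/2)² = π(1.095×10^-2 m)² = 3.767×10^-4 m².
From L = μ₀N²A/ℓ, N = √(Lℓ / (μ₀A)).
N = √[(3.690×10^-2)(0.234) / ((4π×10⁻⁷)×3.767×10^-4)] = √(1.824×10^7) ≈ 4271.0.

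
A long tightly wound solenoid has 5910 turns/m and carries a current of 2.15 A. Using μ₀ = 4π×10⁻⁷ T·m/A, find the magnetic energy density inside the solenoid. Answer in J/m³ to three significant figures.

u ≈ 101 J/m³

B = μ₀nI = (4π×10⁻⁷)(5.910×10^3)(2.15) = 1.597×10^-2 T.
u = B²/(2μ₀) = (1.597×10^-2)²/(2×4π×10⁻⁷) = 101.4 J/m³.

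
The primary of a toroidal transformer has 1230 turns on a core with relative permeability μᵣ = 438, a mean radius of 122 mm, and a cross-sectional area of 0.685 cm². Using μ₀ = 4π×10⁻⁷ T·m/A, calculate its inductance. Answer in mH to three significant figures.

L ≈ 74.4 mH

For a thin toroid, L = μ₀μᵣN²A/(2πR).
L = (4π×10⁻⁷)(438)(1230)²(6.850×10^-5) / (2π×0.122 m) = 7.441×10^-2 H.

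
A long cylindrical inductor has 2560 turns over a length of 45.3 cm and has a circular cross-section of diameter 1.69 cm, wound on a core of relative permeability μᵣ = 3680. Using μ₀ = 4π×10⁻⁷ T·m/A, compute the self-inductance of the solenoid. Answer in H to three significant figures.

A = π(d/2)² = π(8.450×10^-3 m)² = 2.243×10^-4 m².
For a long solenoid, L = μ₀μᵣN²A/ℓ.
L = (4π×10⁻⁷)(3680)(2560)²(2.243×10^-4)/(0.453 m) = 15.01 H.

L ≈ 15.0 H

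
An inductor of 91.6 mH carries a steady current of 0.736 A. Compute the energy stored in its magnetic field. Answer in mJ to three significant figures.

U ≈ 24.8 mJ

Stored magnetic energy: U = ½LI².
U = ½(9.160×10^-2 H)(0.736 A)² = 2.481×10^-2 J.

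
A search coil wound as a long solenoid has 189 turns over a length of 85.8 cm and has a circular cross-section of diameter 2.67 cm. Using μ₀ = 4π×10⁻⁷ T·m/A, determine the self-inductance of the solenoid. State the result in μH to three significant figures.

A = π(d/2)² = π(1.335×10^-2 m)² = 5.599×10^-4 m².
For a long solenoid, L = μ₀N²A/ℓ.
L = (4π×10⁻⁷)(189)²(5.599×10^-4)/(0.858 m) = 2.929×10^-5 H.

L ≈ 29.3 μH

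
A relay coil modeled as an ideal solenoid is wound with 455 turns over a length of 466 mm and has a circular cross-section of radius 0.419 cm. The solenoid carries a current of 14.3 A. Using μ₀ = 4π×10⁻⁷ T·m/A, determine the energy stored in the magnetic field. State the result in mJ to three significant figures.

U ≈ 3.15 mJ

A = πr² = π(4.190×10^-3 m)² = 5.515×10^-5 m².
L = μ₀N²A/ℓ = (4π×10⁻⁷)(455)²(5.515×10^-5)/(0.466) = 3.079×10^-5 H.
U = ½LI² = ½(3.079×10^-5)(14.3)² = 3.148×10^-3 J.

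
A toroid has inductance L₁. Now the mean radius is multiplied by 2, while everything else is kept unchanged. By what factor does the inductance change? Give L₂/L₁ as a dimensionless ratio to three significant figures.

For a toroid, L ∝ μᵣN²A/R.
L₂/L₁ = (2)^-1 = 0.500.

L₂/L₁ = 0.500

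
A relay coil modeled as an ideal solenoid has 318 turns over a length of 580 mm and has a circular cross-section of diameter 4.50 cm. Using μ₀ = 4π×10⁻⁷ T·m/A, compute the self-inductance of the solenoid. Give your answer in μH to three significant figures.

L ≈ 348 μH

A = π(d/2)² = π(2.250×10^-2 m)² = 1.590×10^-3 m².
For a long solenoid, L = μ₀N²A/ℓ.
L = (4π×10⁻⁷)(318)²(1.590×10^-3)/(0.58 m) = 3.4846×10^-4 H.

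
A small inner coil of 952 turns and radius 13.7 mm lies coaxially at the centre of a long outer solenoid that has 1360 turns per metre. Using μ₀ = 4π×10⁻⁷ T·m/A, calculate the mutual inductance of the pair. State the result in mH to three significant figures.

The outer solenoid produces a uniform field B₁ = μ₀n₁I₁ across the inner coil,
so the flux linkage is N₂Φ = N₂B₁A₂ = μ₀n₁N₂A₂·I₁, giving M = μ₀n₁N₂A₂.
A₂ = πr² = π(1.370×10^-2 m)² = 5.896×10^-4 m².
M = (4π×10⁻⁷)(1360)(952)(5.896×10^-4) = 9.593×10^-4 H.

M ≈ 0.959 mH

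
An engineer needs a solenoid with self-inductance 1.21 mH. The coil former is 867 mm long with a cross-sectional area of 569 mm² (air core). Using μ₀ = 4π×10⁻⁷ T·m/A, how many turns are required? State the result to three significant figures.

N ≈ 1210 turns

A = 569 mm² = 5.690×10^-4 m².
From L = μ₀N²A/ℓ, N = √(Lℓ / (μ₀A)).
N = √[(1.210×10^-3)(0.867) / ((4π×10⁻⁷)×5.690×10^-4)] = √(1.467×10^6) ≈ 1211.3.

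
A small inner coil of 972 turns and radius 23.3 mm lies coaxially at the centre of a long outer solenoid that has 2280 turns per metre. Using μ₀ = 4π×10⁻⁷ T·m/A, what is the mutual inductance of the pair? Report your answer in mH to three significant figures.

M ≈ 4.75 mH

The outer solenoid produces a uniform field B₁ = μ₀n₁I₁ across the inner coil,
so the flux linkage is N₂Φ = N₂B₁A₂ = μ₀n₁N₂A₂·I₁, giving M = μ₀n₁N₂A₂.
A₂ = πr² = π(2.330×10^-2 m)² = 1.706×10^-3 m².
M = (4π×10⁻⁷)(2280)(972)(1.706×10^-3) = 4.750×10^-3 H.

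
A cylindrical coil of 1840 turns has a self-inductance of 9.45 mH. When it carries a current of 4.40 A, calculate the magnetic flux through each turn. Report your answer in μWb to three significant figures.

From L = NΦ_B/I, the flux per turn is Φ_B = LI/N.
Φ_B = (9.450×10^-3 H)(4.40 A)/1840 = 2.260×10^-5 Wb.

Φ_B ≈ 22.6 μWb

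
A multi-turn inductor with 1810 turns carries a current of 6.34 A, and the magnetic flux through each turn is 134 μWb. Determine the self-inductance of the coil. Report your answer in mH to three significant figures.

L ≈ 38.3 mH

Self-inductance is defined by L = NΦ_B/I (flux linkage over current).
L = (1810)(1.340×10^-4 Wb)/(6.34 A) = 3.826×10^-2 H.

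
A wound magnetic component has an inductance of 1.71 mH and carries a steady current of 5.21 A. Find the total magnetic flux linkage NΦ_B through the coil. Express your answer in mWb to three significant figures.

NΦ_B ≈ 8.91 mWb

From L = NΦ_B/I, the flux linkage is NΦ_B = LI.
NΦ_B = (1.710×10^-3 H)(5.21 A) = 8.909×10^-3 Wb.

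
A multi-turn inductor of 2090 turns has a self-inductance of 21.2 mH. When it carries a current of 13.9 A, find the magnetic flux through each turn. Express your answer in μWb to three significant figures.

Φ_B ≈ 141 μWb

From L = NΦ_B/I, the flux per turn is Φ_B = LI/N.
Φ_B = (2.120×10^-2 H)(13.9 A)/2090 = 1.410×10^-4 Wb.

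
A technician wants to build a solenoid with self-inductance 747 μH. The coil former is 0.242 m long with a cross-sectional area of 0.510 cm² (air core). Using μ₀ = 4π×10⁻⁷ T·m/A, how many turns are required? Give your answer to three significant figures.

N ≈ 1680 turns

A = 0.510 cm² = 5.100×10^-5 m².
From L = μ₀N²A/ℓ, N = √(Lℓ / (μ₀A)).
N = √[(7.470×10^-4)(0.242) / ((4π×10⁻⁷)×5.100×10^-5)] = √(2.821×10^6) ≈ 1679.5.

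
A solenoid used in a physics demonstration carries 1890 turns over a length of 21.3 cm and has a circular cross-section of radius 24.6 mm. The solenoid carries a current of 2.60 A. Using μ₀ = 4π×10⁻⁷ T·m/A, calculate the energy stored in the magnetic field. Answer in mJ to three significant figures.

A = πr² = π(2.460×10^-2 m)² = 1.901×10^-3 m².
L = μ₀N²A/ℓ = (4π×10⁻⁷)(1890)²(1.901×10^-3)/(0.213) = 4.007×10^-2 H.
U = ½LI² = ½(4.007×10^-2)(2.60)² = 0.1354 J.

U ≈ 135 mJ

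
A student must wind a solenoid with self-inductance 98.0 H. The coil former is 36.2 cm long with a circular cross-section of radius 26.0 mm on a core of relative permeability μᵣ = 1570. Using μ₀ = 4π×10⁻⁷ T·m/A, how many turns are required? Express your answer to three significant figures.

N ≈ 2910 turns

A = πr² = π(2.600×10^-2 m)² = 2.124×10^-3 m².
From L = μ₀μᵣN²A/ℓ, N = √(Lℓ / (μ₀μᵣA)).
N = √[(98)(0.362) / ((4π×10⁻⁷)(1570)×2.124×10^-3)] = √(8.467×10^6) ≈ 2909.8.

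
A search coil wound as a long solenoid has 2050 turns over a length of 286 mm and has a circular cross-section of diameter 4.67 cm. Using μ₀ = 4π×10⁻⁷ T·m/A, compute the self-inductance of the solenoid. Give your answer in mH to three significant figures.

L ≈ 31.6 mH

A = π(d/2)² = π(2.335×10^-2 m)² = 1.713×10^-3 m².
For a long solenoid, L = μ₀N²A/ℓ.
L = (4π×10⁻⁷)(2050)²(1.713×10^-3)/(0.286 m) = 3.163×10^-2 H.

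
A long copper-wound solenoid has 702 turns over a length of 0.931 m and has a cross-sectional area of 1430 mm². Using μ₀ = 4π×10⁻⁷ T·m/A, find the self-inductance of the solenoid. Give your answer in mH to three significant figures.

L ≈ 0.951 mH

A = 1430 mm² = 1.430×10^-3 m².
For a long solenoid, L = μ₀N²A/ℓ.
L = (4π×10⁻⁷)(702)²(1.430×10^-3)/(0.931 m) = 9.512×10^-4 H.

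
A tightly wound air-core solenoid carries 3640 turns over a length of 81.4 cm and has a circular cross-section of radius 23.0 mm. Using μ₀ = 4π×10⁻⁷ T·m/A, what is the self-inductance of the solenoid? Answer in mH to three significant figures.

L ≈ 34.0 mH

A = πr² = π(2.300×10^-2 m)² = 1.662×10^-3 m².
For a long solenoid, L = μ₀N²A/ℓ.
L = (4π×10⁻⁷)(3640)²(1.662×10^-3)/(0.814 m) = 3.399×10^-2 H.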